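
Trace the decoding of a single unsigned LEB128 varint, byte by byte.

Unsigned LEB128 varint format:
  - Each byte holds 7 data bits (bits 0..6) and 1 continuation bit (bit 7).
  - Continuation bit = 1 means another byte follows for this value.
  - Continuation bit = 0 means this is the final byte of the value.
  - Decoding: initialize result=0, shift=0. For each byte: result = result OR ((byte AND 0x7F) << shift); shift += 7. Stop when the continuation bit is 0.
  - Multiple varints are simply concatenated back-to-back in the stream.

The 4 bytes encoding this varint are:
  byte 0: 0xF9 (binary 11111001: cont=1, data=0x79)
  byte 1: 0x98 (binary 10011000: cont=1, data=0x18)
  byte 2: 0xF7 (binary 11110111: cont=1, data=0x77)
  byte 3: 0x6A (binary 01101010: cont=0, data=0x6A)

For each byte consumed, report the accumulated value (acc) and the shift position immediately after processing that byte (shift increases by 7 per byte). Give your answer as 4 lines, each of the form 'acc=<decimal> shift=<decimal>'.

byte 0=0xF9: payload=0x79=121, contrib = 121<<0 = 121; acc -> 121, shift -> 7
byte 1=0x98: payload=0x18=24, contrib = 24<<7 = 3072; acc -> 3193, shift -> 14
byte 2=0xF7: payload=0x77=119, contrib = 119<<14 = 1949696; acc -> 1952889, shift -> 21
byte 3=0x6A: payload=0x6A=106, contrib = 106<<21 = 222298112; acc -> 224251001, shift -> 28

Answer: acc=121 shift=7
acc=3193 shift=14
acc=1952889 shift=21
acc=224251001 shift=28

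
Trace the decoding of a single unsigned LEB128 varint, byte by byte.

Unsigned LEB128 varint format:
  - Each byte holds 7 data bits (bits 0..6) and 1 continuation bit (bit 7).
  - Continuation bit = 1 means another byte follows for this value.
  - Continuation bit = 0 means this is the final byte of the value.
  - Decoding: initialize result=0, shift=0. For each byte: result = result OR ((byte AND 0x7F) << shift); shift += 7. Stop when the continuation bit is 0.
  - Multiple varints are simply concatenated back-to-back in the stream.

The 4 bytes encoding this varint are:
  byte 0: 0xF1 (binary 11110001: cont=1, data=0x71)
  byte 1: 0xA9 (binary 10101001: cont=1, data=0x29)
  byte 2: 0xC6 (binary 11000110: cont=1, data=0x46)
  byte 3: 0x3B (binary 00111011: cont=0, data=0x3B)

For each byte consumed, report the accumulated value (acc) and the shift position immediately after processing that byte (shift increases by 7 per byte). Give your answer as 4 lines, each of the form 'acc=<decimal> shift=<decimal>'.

byte 0=0xF1: payload=0x71=113, contrib = 113<<0 = 113; acc -> 113, shift -> 7
byte 1=0xA9: payload=0x29=41, contrib = 41<<7 = 5248; acc -> 5361, shift -> 14
byte 2=0xC6: payload=0x46=70, contrib = 70<<14 = 1146880; acc -> 1152241, shift -> 21
byte 3=0x3B: payload=0x3B=59, contrib = 59<<21 = 123731968; acc -> 124884209, shift -> 28

Answer: acc=113 shift=7
acc=5361 shift=14
acc=1152241 shift=21
acc=124884209 shift=28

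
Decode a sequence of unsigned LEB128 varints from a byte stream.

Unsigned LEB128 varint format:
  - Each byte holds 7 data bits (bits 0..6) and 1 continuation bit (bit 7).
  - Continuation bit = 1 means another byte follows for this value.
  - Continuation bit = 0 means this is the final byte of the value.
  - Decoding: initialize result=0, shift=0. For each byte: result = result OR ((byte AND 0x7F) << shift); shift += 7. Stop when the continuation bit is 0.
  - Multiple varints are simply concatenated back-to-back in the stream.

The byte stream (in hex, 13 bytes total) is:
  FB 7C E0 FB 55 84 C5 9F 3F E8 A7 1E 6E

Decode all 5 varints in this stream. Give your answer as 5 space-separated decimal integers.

Answer: 15995 1408480 132637316 496616 110

Derivation:
  byte[0]=0xFB cont=1 payload=0x7B=123: acc |= 123<<0 -> acc=123 shift=7
  byte[1]=0x7C cont=0 payload=0x7C=124: acc |= 124<<7 -> acc=15995 shift=14 [end]
Varint 1: bytes[0:2] = FB 7C -> value 15995 (2 byte(s))
  byte[2]=0xE0 cont=1 payload=0x60=96: acc |= 96<<0 -> acc=96 shift=7
  byte[3]=0xFB cont=1 payload=0x7B=123: acc |= 123<<7 -> acc=15840 shift=14
  byte[4]=0x55 cont=0 payload=0x55=85: acc |= 85<<14 -> acc=1408480 shift=21 [end]
Varint 2: bytes[2:5] = E0 FB 55 -> value 1408480 (3 byte(s))
  byte[5]=0x84 cont=1 payload=0x04=4: acc |= 4<<0 -> acc=4 shift=7
  byte[6]=0xC5 cont=1 payload=0x45=69: acc |= 69<<7 -> acc=8836 shift=14
  byte[7]=0x9F cont=1 payload=0x1F=31: acc |= 31<<14 -> acc=516740 shift=21
  byte[8]=0x3F cont=0 payload=0x3F=63: acc |= 63<<21 -> acc=132637316 shift=28 [end]
Varint 3: bytes[5:9] = 84 C5 9F 3F -> value 132637316 (4 byte(s))
  byte[9]=0xE8 cont=1 payload=0x68=104: acc |= 104<<0 -> acc=104 shift=7
  byte[10]=0xA7 cont=1 payload=0x27=39: acc |= 39<<7 -> acc=5096 shift=14
  byte[11]=0x1E cont=0 payload=0x1E=30: acc |= 30<<14 -> acc=496616 shift=21 [end]
Varint 4: bytes[9:12] = E8 A7 1E -> value 496616 (3 byte(s))
  byte[12]=0x6E cont=0 payload=0x6E=110: acc |= 110<<0 -> acc=110 shift=7 [end]
Varint 5: bytes[12:13] = 6E -> value 110 (1 byte(s))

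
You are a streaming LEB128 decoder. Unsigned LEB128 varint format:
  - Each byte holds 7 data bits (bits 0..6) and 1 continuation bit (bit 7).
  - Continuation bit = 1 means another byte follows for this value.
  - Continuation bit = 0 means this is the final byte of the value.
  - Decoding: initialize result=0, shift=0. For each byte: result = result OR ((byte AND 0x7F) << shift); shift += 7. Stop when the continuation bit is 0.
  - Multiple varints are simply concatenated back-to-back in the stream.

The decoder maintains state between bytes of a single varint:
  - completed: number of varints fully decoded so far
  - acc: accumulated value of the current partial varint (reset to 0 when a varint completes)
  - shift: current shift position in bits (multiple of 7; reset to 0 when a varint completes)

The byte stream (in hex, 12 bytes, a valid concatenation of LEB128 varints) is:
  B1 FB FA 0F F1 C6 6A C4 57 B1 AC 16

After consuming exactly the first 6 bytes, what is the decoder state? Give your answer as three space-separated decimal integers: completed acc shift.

Answer: 1 9073 14

Derivation:
byte[0]=0xB1 cont=1 payload=0x31: acc |= 49<<0 -> completed=0 acc=49 shift=7
byte[1]=0xFB cont=1 payload=0x7B: acc |= 123<<7 -> completed=0 acc=15793 shift=14
byte[2]=0xFA cont=1 payload=0x7A: acc |= 122<<14 -> completed=0 acc=2014641 shift=21
byte[3]=0x0F cont=0 payload=0x0F: varint #1 complete (value=33471921); reset -> completed=1 acc=0 shift=0
byte[4]=0xF1 cont=1 payload=0x71: acc |= 113<<0 -> completed=1 acc=113 shift=7
byte[5]=0xC6 cont=1 payload=0x46: acc |= 70<<7 -> completed=1 acc=9073 shift=14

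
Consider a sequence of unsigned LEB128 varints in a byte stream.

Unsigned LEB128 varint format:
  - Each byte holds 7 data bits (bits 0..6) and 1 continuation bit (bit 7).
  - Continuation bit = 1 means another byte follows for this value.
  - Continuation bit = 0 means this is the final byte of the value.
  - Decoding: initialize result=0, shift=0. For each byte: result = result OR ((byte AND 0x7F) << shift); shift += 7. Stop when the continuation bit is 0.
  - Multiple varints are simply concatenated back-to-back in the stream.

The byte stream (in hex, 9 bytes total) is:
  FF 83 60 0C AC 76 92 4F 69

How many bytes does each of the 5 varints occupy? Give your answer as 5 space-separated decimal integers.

Answer: 3 1 2 2 1

Derivation:
  byte[0]=0xFF cont=1 payload=0x7F=127: acc |= 127<<0 -> acc=127 shift=7
  byte[1]=0x83 cont=1 payload=0x03=3: acc |= 3<<7 -> acc=511 shift=14
  byte[2]=0x60 cont=0 payload=0x60=96: acc |= 96<<14 -> acc=1573375 shift=21 [end]
Varint 1: bytes[0:3] = FF 83 60 -> value 1573375 (3 byte(s))
  byte[3]=0x0C cont=0 payload=0x0C=12: acc |= 12<<0 -> acc=12 shift=7 [end]
Varint 2: bytes[3:4] = 0C -> value 12 (1 byte(s))
  byte[4]=0xAC cont=1 payload=0x2C=44: acc |= 44<<0 -> acc=44 shift=7
  byte[5]=0x76 cont=0 payload=0x76=118: acc |= 118<<7 -> acc=15148 shift=14 [end]
Varint 3: bytes[4:6] = AC 76 -> value 15148 (2 byte(s))
  byte[6]=0x92 cont=1 payload=0x12=18: acc |= 18<<0 -> acc=18 shift=7
  byte[7]=0x4F cont=0 payload=0x4F=79: acc |= 79<<7 -> acc=10130 shift=14 [end]
Varint 4: bytes[6:8] = 92 4F -> value 10130 (2 byte(s))
  byte[8]=0x69 cont=0 payload=0x69=105: acc |= 105<<0 -> acc=105 shift=7 [end]
Varint 5: bytes[8:9] = 69 -> value 105 (1 byte(s))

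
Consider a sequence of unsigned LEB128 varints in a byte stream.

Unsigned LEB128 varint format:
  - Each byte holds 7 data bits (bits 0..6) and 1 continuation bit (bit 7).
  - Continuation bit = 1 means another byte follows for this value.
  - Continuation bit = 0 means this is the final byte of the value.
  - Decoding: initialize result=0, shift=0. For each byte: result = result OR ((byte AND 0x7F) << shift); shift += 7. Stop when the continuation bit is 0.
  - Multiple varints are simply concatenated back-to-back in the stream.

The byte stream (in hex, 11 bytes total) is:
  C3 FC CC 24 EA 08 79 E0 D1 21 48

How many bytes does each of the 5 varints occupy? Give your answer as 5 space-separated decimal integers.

  byte[0]=0xC3 cont=1 payload=0x43=67: acc |= 67<<0 -> acc=67 shift=7
  byte[1]=0xFC cont=1 payload=0x7C=124: acc |= 124<<7 -> acc=15939 shift=14
  byte[2]=0xCC cont=1 payload=0x4C=76: acc |= 76<<14 -> acc=1261123 shift=21
  byte[3]=0x24 cont=0 payload=0x24=36: acc |= 36<<21 -> acc=76758595 shift=28 [end]
Varint 1: bytes[0:4] = C3 FC CC 24 -> value 76758595 (4 byte(s))
  byte[4]=0xEA cont=1 payload=0x6A=106: acc |= 106<<0 -> acc=106 shift=7
  byte[5]=0x08 cont=0 payload=0x08=8: acc |= 8<<7 -> acc=1130 shift=14 [end]
Varint 2: bytes[4:6] = EA 08 -> value 1130 (2 byte(s))
  byte[6]=0x79 cont=0 payload=0x79=121: acc |= 121<<0 -> acc=121 shift=7 [end]
Varint 3: bytes[6:7] = 79 -> value 121 (1 byte(s))
  byte[7]=0xE0 cont=1 payload=0x60=96: acc |= 96<<0 -> acc=96 shift=7
  byte[8]=0xD1 cont=1 payload=0x51=81: acc |= 81<<7 -> acc=10464 shift=14
  byte[9]=0x21 cont=0 payload=0x21=33: acc |= 33<<14 -> acc=551136 shift=21 [end]
Varint 4: bytes[7:10] = E0 D1 21 -> value 551136 (3 byte(s))
  byte[10]=0x48 cont=0 payload=0x48=72: acc |= 72<<0 -> acc=72 shift=7 [end]
Varint 5: bytes[10:11] = 48 -> value 72 (1 byte(s))

Answer: 4 2 1 3 1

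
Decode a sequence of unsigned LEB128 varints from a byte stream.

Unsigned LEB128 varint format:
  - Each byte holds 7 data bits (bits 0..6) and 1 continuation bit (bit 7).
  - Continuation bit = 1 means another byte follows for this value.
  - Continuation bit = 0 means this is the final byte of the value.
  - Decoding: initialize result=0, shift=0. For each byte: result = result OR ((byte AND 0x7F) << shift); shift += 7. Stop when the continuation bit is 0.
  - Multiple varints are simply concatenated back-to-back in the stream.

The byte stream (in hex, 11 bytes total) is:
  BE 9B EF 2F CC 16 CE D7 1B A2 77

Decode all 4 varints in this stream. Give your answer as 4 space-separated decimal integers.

  byte[0]=0xBE cont=1 payload=0x3E=62: acc |= 62<<0 -> acc=62 shift=7
  byte[1]=0x9B cont=1 payload=0x1B=27: acc |= 27<<7 -> acc=3518 shift=14
  byte[2]=0xEF cont=1 payload=0x6F=111: acc |= 111<<14 -> acc=1822142 shift=21
  byte[3]=0x2F cont=0 payload=0x2F=47: acc |= 47<<21 -> acc=100388286 shift=28 [end]
Varint 1: bytes[0:4] = BE 9B EF 2F -> value 100388286 (4 byte(s))
  byte[4]=0xCC cont=1 payload=0x4C=76: acc |= 76<<0 -> acc=76 shift=7
  byte[5]=0x16 cont=0 payload=0x16=22: acc |= 22<<7 -> acc=2892 shift=14 [end]
Varint 2: bytes[4:6] = CC 16 -> value 2892 (2 byte(s))
  byte[6]=0xCE cont=1 payload=0x4E=78: acc |= 78<<0 -> acc=78 shift=7
  byte[7]=0xD7 cont=1 payload=0x57=87: acc |= 87<<7 -> acc=11214 shift=14
  byte[8]=0x1B cont=0 payload=0x1B=27: acc |= 27<<14 -> acc=453582 shift=21 [end]
Varint 3: bytes[6:9] = CE D7 1B -> value 453582 (3 byte(s))
  byte[9]=0xA2 cont=1 payload=0x22=34: acc |= 34<<0 -> acc=34 shift=7
  byte[10]=0x77 cont=0 payload=0x77=119: acc |= 119<<7 -> acc=15266 shift=14 [end]
Varint 4: bytes[9:11] = A2 77 -> value 15266 (2 byte(s))

Answer: 100388286 2892 453582 15266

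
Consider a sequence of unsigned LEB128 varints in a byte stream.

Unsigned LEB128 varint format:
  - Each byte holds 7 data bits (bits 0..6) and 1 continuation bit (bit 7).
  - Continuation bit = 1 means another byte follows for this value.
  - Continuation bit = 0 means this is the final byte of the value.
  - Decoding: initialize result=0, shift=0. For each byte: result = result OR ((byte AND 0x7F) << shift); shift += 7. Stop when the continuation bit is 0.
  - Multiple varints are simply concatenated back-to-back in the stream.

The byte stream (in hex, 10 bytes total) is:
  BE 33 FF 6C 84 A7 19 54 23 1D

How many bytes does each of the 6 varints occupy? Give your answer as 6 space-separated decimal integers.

  byte[0]=0xBE cont=1 payload=0x3E=62: acc |= 62<<0 -> acc=62 shift=7
  byte[1]=0x33 cont=0 payload=0x33=51: acc |= 51<<7 -> acc=6590 shift=14 [end]
Varint 1: bytes[0:2] = BE 33 -> value 6590 (2 byte(s))
  byte[2]=0xFF cont=1 payload=0x7F=127: acc |= 127<<0 -> acc=127 shift=7
  byte[3]=0x6C cont=0 payload=0x6C=108: acc |= 108<<7 -> acc=13951 shift=14 [end]
Varint 2: bytes[2:4] = FF 6C -> value 13951 (2 byte(s))
  byte[4]=0x84 cont=1 payload=0x04=4: acc |= 4<<0 -> acc=4 shift=7
  byte[5]=0xA7 cont=1 payload=0x27=39: acc |= 39<<7 -> acc=4996 shift=14
  byte[6]=0x19 cont=0 payload=0x19=25: acc |= 25<<14 -> acc=414596 shift=21 [end]
Varint 3: bytes[4:7] = 84 A7 19 -> value 414596 (3 byte(s))
  byte[7]=0x54 cont=0 payload=0x54=84: acc |= 84<<0 -> acc=84 shift=7 [end]
Varint 4: bytes[7:8] = 54 -> value 84 (1 byte(s))
  byte[8]=0x23 cont=0 payload=0x23=35: acc |= 35<<0 -> acc=35 shift=7 [end]
Varint 5: bytes[8:9] = 23 -> value 35 (1 byte(s))
  byte[9]=0x1D cont=0 payload=0x1D=29: acc |= 29<<0 -> acc=29 shift=7 [end]
Varint 6: bytes[9:10] = 1D -> value 29 (1 byte(s))

Answer: 2 2 3 1 1 1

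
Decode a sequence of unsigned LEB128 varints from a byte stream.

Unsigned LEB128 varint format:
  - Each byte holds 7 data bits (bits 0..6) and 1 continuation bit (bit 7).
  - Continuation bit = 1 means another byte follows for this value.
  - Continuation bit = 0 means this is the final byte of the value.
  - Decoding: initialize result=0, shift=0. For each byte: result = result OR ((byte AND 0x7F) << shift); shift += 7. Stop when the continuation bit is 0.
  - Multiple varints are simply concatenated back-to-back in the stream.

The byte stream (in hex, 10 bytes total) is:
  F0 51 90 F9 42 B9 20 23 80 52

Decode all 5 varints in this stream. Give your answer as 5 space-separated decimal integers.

Answer: 10480 1096848 4153 35 10496

Derivation:
  byte[0]=0xF0 cont=1 payload=0x70=112: acc |= 112<<0 -> acc=112 shift=7
  byte[1]=0x51 cont=0 payload=0x51=81: acc |= 81<<7 -> acc=10480 shift=14 [end]
Varint 1: bytes[0:2] = F0 51 -> value 10480 (2 byte(s))
  byte[2]=0x90 cont=1 payload=0x10=16: acc |= 16<<0 -> acc=16 shift=7
  byte[3]=0xF9 cont=1 payload=0x79=121: acc |= 121<<7 -> acc=15504 shift=14
  byte[4]=0x42 cont=0 payload=0x42=66: acc |= 66<<14 -> acc=1096848 shift=21 [end]
Varint 2: bytes[2:5] = 90 F9 42 -> value 1096848 (3 byte(s))
  byte[5]=0xB9 cont=1 payload=0x39=57: acc |= 57<<0 -> acc=57 shift=7
  byte[6]=0x20 cont=0 payload=0x20=32: acc |= 32<<7 -> acc=4153 shift=14 [end]
Varint 3: bytes[5:7] = B9 20 -> value 4153 (2 byte(s))
  byte[7]=0x23 cont=0 payload=0x23=35: acc |= 35<<0 -> acc=35 shift=7 [end]
Varint 4: bytes[7:8] = 23 -> value 35 (1 byte(s))
  byte[8]=0x80 cont=1 payload=0x00=0: acc |= 0<<0 -> acc=0 shift=7
  byte[9]=0x52 cont=0 payload=0x52=82: acc |= 82<<7 -> acc=10496 shift=14 [end]
Varint 5: bytes[8:10] = 80 52 -> value 10496 (2 byte(s))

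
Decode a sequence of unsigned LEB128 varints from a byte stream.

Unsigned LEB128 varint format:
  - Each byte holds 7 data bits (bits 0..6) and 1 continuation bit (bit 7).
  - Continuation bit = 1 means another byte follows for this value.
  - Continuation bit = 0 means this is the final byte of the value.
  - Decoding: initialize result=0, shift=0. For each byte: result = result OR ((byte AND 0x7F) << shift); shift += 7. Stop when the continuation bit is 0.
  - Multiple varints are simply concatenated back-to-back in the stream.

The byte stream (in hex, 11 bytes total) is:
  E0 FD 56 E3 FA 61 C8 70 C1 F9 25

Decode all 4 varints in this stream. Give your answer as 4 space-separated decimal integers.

  byte[0]=0xE0 cont=1 payload=0x60=96: acc |= 96<<0 -> acc=96 shift=7
  byte[1]=0xFD cont=1 payload=0x7D=125: acc |= 125<<7 -> acc=16096 shift=14
  byte[2]=0x56 cont=0 payload=0x56=86: acc |= 86<<14 -> acc=1425120 shift=21 [end]
Varint 1: bytes[0:3] = E0 FD 56 -> value 1425120 (3 byte(s))
  byte[3]=0xE3 cont=1 payload=0x63=99: acc |= 99<<0 -> acc=99 shift=7
  byte[4]=0xFA cont=1 payload=0x7A=122: acc |= 122<<7 -> acc=15715 shift=14
  byte[5]=0x61 cont=0 payload=0x61=97: acc |= 97<<14 -> acc=1604963 shift=21 [end]
Varint 2: bytes[3:6] = E3 FA 61 -> value 1604963 (3 byte(s))
  byte[6]=0xC8 cont=1 payload=0x48=72: acc |= 72<<0 -> acc=72 shift=7
  byte[7]=0x70 cont=0 payload=0x70=112: acc |= 112<<7 -> acc=14408 shift=14 [end]
Varint 3: bytes[6:8] = C8 70 -> value 14408 (2 byte(s))
  byte[8]=0xC1 cont=1 payload=0x41=65: acc |= 65<<0 -> acc=65 shift=7
  byte[9]=0xF9 cont=1 payload=0x79=121: acc |= 121<<7 -> acc=15553 shift=14
  byte[10]=0x25 cont=0 payload=0x25=37: acc |= 37<<14 -> acc=621761 shift=21 [end]
Varint 4: bytes[8:11] = C1 F9 25 -> value 621761 (3 byte(s))

Answer: 1425120 1604963 14408 621761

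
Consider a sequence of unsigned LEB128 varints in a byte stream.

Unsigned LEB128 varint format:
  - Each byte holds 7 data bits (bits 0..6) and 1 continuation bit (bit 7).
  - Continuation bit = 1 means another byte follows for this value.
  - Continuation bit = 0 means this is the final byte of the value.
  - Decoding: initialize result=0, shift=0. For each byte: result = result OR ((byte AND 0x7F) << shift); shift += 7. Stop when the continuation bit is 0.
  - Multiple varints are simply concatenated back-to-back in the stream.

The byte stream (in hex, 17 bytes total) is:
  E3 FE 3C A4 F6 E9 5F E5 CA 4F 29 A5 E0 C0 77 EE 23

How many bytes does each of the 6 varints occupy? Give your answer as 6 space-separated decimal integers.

Answer: 3 4 3 1 4 2

Derivation:
  byte[0]=0xE3 cont=1 payload=0x63=99: acc |= 99<<0 -> acc=99 shift=7
  byte[1]=0xFE cont=1 payload=0x7E=126: acc |= 126<<7 -> acc=16227 shift=14
  byte[2]=0x3C cont=0 payload=0x3C=60: acc |= 60<<14 -> acc=999267 shift=21 [end]
Varint 1: bytes[0:3] = E3 FE 3C -> value 999267 (3 byte(s))
  byte[3]=0xA4 cont=1 payload=0x24=36: acc |= 36<<0 -> acc=36 shift=7
  byte[4]=0xF6 cont=1 payload=0x76=118: acc |= 118<<7 -> acc=15140 shift=14
  byte[5]=0xE9 cont=1 payload=0x69=105: acc |= 105<<14 -> acc=1735460 shift=21
  byte[6]=0x5F cont=0 payload=0x5F=95: acc |= 95<<21 -> acc=200964900 shift=28 [end]
Varint 2: bytes[3:7] = A4 F6 E9 5F -> value 200964900 (4 byte(s))
  byte[7]=0xE5 cont=1 payload=0x65=101: acc |= 101<<0 -> acc=101 shift=7
  byte[8]=0xCA cont=1 payload=0x4A=74: acc |= 74<<7 -> acc=9573 shift=14
  byte[9]=0x4F cont=0 payload=0x4F=79: acc |= 79<<14 -> acc=1303909 shift=21 [end]
Varint 3: bytes[7:10] = E5 CA 4F -> value 1303909 (3 byte(s))
  byte[10]=0x29 cont=0 payload=0x29=41: acc |= 41<<0 -> acc=41 shift=7 [end]
Varint 4: bytes[10:11] = 29 -> value 41 (1 byte(s))
  byte[11]=0xA5 cont=1 payload=0x25=37: acc |= 37<<0 -> acc=37 shift=7
  byte[12]=0xE0 cont=1 payload=0x60=96: acc |= 96<<7 -> acc=12325 shift=14
  byte[13]=0xC0 cont=1 payload=0x40=64: acc |= 64<<14 -> acc=1060901 shift=21
  byte[14]=0x77 cont=0 payload=0x77=119: acc |= 119<<21 -> acc=250621989 shift=28 [end]
Varint 5: bytes[11:15] = A5 E0 C0 77 -> value 250621989 (4 byte(s))
  byte[15]=0xEE cont=1 payload=0x6E=110: acc |= 110<<0 -> acc=110 shift=7
  byte[16]=0x23 cont=0 payload=0x23=35: acc |= 35<<7 -> acc=4590 shift=14 [end]
Varint 6: bytes[15:17] = EE 23 -> value 4590 (2 byte(s))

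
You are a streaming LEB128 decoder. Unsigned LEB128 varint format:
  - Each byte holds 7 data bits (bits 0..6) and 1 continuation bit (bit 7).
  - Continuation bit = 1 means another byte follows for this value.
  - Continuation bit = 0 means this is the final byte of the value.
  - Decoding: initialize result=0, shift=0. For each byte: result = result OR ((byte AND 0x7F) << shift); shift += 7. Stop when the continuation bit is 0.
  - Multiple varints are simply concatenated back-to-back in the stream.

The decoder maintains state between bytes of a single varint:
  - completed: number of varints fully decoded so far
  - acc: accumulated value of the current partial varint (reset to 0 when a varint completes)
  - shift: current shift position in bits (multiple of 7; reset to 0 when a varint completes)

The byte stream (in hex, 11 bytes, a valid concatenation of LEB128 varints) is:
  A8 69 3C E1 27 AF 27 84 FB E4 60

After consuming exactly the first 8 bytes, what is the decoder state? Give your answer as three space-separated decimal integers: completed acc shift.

byte[0]=0xA8 cont=1 payload=0x28: acc |= 40<<0 -> completed=0 acc=40 shift=7
byte[1]=0x69 cont=0 payload=0x69: varint #1 complete (value=13480); reset -> completed=1 acc=0 shift=0
byte[2]=0x3C cont=0 payload=0x3C: varint #2 complete (value=60); reset -> completed=2 acc=0 shift=0
byte[3]=0xE1 cont=1 payload=0x61: acc |= 97<<0 -> completed=2 acc=97 shift=7
byte[4]=0x27 cont=0 payload=0x27: varint #3 complete (value=5089); reset -> completed=3 acc=0 shift=0
byte[5]=0xAF cont=1 payload=0x2F: acc |= 47<<0 -> completed=3 acc=47 shift=7
byte[6]=0x27 cont=0 payload=0x27: varint #4 complete (value=5039); reset -> completed=4 acc=0 shift=0
byte[7]=0x84 cont=1 payload=0x04: acc |= 4<<0 -> completed=4 acc=4 shift=7

Answer: 4 4 7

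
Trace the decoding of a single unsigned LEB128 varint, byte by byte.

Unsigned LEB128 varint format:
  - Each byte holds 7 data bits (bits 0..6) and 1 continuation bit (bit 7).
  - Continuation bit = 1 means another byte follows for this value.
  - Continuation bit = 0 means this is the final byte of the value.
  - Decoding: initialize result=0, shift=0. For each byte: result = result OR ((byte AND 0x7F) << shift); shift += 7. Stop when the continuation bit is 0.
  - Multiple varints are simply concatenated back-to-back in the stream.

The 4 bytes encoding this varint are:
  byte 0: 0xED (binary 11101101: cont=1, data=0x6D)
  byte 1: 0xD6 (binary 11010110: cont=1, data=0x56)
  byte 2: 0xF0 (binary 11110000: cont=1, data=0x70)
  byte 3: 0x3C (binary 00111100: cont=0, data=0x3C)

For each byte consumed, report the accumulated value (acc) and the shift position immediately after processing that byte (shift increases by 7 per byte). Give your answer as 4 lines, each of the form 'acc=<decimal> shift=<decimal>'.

byte 0=0xED: payload=0x6D=109, contrib = 109<<0 = 109; acc -> 109, shift -> 7
byte 1=0xD6: payload=0x56=86, contrib = 86<<7 = 11008; acc -> 11117, shift -> 14
byte 2=0xF0: payload=0x70=112, contrib = 112<<14 = 1835008; acc -> 1846125, shift -> 21
byte 3=0x3C: payload=0x3C=60, contrib = 60<<21 = 125829120; acc -> 127675245, shift -> 28

Answer: acc=109 shift=7
acc=11117 shift=14
acc=1846125 shift=21
acc=127675245 shift=28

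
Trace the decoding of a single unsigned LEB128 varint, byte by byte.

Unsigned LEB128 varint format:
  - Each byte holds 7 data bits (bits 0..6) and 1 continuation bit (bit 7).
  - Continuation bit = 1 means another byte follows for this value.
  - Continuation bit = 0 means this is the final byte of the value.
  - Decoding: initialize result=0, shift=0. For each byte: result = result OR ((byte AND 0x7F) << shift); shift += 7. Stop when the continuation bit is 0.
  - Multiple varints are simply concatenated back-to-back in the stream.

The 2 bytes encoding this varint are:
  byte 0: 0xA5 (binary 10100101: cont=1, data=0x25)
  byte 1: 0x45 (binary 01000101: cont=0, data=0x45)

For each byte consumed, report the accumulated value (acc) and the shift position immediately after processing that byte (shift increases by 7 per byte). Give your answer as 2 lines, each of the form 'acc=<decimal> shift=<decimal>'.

Answer: acc=37 shift=7
acc=8869 shift=14

Derivation:
byte 0=0xA5: payload=0x25=37, contrib = 37<<0 = 37; acc -> 37, shift -> 7
byte 1=0x45: payload=0x45=69, contrib = 69<<7 = 8832; acc -> 8869, shift -> 14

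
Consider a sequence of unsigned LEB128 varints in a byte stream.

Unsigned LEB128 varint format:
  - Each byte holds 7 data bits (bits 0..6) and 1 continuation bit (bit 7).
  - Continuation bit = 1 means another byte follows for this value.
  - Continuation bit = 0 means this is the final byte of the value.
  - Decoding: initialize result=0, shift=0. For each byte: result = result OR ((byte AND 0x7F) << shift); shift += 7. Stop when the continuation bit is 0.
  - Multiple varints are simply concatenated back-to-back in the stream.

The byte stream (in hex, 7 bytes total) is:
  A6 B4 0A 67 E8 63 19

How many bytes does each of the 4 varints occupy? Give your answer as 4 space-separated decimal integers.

Answer: 3 1 2 1

Derivation:
  byte[0]=0xA6 cont=1 payload=0x26=38: acc |= 38<<0 -> acc=38 shift=7
  byte[1]=0xB4 cont=1 payload=0x34=52: acc |= 52<<7 -> acc=6694 shift=14
  byte[2]=0x0A cont=0 payload=0x0A=10: acc |= 10<<14 -> acc=170534 shift=21 [end]
Varint 1: bytes[0:3] = A6 B4 0A -> value 170534 (3 byte(s))
  byte[3]=0x67 cont=0 payload=0x67=103: acc |= 103<<0 -> acc=103 shift=7 [end]
Varint 2: bytes[3:4] = 67 -> value 103 (1 byte(s))
  byte[4]=0xE8 cont=1 payload=0x68=104: acc |= 104<<0 -> acc=104 shift=7
  byte[5]=0x63 cont=0 payload=0x63=99: acc |= 99<<7 -> acc=12776 shift=14 [end]
Varint 3: bytes[4:6] = E8 63 -> value 12776 (2 byte(s))
  byte[6]=0x19 cont=0 payload=0x19=25: acc |= 25<<0 -> acc=25 shift=7 [end]
Varint 4: bytes[6:7] = 19 -> value 25 (1 byte(s))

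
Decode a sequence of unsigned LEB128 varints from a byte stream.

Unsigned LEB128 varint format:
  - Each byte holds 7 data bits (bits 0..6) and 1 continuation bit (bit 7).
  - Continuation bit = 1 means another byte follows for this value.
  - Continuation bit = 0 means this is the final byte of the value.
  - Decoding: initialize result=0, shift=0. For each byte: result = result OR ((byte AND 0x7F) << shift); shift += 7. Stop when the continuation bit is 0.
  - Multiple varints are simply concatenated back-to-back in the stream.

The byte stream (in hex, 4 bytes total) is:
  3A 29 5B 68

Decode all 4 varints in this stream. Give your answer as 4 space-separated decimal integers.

  byte[0]=0x3A cont=0 payload=0x3A=58: acc |= 58<<0 -> acc=58 shift=7 [end]
Varint 1: bytes[0:1] = 3A -> value 58 (1 byte(s))
  byte[1]=0x29 cont=0 payload=0x29=41: acc |= 41<<0 -> acc=41 shift=7 [end]
Varint 2: bytes[1:2] = 29 -> value 41 (1 byte(s))
  byte[2]=0x5B cont=0 payload=0x5B=91: acc |= 91<<0 -> acc=91 shift=7 [end]
Varint 3: bytes[2:3] = 5B -> value 91 (1 byte(s))
  byte[3]=0x68 cont=0 payload=0x68=104: acc |= 104<<0 -> acc=104 shift=7 [end]
Varint 4: bytes[3:4] = 68 -> value 104 (1 byte(s))

Answer: 58 41 91 104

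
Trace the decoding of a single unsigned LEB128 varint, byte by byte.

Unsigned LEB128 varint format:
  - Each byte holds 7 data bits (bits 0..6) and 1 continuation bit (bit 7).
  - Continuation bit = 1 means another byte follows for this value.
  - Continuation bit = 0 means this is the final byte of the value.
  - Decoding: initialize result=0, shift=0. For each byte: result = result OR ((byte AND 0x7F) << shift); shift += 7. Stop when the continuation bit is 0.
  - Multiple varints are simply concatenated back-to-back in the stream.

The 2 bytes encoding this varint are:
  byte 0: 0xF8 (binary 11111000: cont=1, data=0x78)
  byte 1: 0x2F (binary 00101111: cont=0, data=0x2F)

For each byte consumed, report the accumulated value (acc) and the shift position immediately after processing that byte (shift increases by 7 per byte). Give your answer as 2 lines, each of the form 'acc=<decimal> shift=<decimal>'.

byte 0=0xF8: payload=0x78=120, contrib = 120<<0 = 120; acc -> 120, shift -> 7
byte 1=0x2F: payload=0x2F=47, contrib = 47<<7 = 6016; acc -> 6136, shift -> 14

Answer: acc=120 shift=7
acc=6136 shift=14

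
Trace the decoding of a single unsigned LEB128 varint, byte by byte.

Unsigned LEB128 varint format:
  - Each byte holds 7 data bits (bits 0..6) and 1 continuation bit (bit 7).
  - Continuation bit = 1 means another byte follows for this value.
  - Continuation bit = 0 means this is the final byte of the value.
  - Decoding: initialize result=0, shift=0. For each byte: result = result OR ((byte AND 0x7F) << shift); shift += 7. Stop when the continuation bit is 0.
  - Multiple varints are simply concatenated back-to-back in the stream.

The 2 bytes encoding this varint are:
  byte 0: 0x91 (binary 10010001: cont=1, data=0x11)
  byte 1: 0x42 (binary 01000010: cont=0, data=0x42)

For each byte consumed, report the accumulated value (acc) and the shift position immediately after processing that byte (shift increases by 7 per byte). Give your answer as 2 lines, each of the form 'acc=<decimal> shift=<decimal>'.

Answer: acc=17 shift=7
acc=8465 shift=14

Derivation:
byte 0=0x91: payload=0x11=17, contrib = 17<<0 = 17; acc -> 17, shift -> 7
byte 1=0x42: payload=0x42=66, contrib = 66<<7 = 8448; acc -> 8465, shift -> 14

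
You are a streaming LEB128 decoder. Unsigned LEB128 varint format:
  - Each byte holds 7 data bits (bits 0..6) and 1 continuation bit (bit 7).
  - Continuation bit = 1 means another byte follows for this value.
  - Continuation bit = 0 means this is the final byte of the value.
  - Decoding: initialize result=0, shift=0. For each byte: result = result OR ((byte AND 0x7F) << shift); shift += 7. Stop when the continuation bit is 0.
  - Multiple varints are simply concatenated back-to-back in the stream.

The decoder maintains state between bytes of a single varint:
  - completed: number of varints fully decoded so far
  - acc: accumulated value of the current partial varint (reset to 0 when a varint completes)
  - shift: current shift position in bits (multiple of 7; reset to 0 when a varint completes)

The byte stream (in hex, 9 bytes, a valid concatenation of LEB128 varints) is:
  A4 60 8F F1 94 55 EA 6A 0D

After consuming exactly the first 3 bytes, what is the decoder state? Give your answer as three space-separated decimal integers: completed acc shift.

byte[0]=0xA4 cont=1 payload=0x24: acc |= 36<<0 -> completed=0 acc=36 shift=7
byte[1]=0x60 cont=0 payload=0x60: varint #1 complete (value=12324); reset -> completed=1 acc=0 shift=0
byte[2]=0x8F cont=1 payload=0x0F: acc |= 15<<0 -> completed=1 acc=15 shift=7

Answer: 1 15 7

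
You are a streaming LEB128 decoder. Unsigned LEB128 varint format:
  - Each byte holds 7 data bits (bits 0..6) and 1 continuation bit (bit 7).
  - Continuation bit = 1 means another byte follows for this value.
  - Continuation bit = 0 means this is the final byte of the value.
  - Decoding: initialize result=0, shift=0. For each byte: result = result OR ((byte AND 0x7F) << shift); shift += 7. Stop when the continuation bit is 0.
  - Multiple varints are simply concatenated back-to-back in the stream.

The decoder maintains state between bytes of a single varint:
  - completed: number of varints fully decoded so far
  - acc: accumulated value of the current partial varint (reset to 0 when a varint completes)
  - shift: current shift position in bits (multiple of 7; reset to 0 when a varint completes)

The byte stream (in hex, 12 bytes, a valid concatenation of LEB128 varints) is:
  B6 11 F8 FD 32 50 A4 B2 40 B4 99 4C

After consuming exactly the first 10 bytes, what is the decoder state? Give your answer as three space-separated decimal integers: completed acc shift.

byte[0]=0xB6 cont=1 payload=0x36: acc |= 54<<0 -> completed=0 acc=54 shift=7
byte[1]=0x11 cont=0 payload=0x11: varint #1 complete (value=2230); reset -> completed=1 acc=0 shift=0
byte[2]=0xF8 cont=1 payload=0x78: acc |= 120<<0 -> completed=1 acc=120 shift=7
byte[3]=0xFD cont=1 payload=0x7D: acc |= 125<<7 -> completed=1 acc=16120 shift=14
byte[4]=0x32 cont=0 payload=0x32: varint #2 complete (value=835320); reset -> completed=2 acc=0 shift=0
byte[5]=0x50 cont=0 payload=0x50: varint #3 complete (value=80); reset -> completed=3 acc=0 shift=0
byte[6]=0xA4 cont=1 payload=0x24: acc |= 36<<0 -> completed=3 acc=36 shift=7
byte[7]=0xB2 cont=1 payload=0x32: acc |= 50<<7 -> completed=3 acc=6436 shift=14
byte[8]=0x40 cont=0 payload=0x40: varint #4 complete (value=1055012); reset -> completed=4 acc=0 shift=0
byte[9]=0xB4 cont=1 payload=0x34: acc |= 52<<0 -> completed=4 acc=52 shift=7

Answer: 4 52 7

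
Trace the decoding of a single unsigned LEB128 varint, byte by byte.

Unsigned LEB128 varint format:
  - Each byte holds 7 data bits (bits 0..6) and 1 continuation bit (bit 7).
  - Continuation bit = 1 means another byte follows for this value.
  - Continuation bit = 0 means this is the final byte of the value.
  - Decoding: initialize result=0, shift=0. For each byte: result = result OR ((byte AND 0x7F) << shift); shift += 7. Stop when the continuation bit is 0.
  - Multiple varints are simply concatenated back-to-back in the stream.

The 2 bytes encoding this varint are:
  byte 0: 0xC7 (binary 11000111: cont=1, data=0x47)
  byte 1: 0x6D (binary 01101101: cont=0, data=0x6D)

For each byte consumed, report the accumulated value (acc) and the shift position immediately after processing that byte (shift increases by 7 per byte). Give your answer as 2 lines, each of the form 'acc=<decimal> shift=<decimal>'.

Answer: acc=71 shift=7
acc=14023 shift=14

Derivation:
byte 0=0xC7: payload=0x47=71, contrib = 71<<0 = 71; acc -> 71, shift -> 7
byte 1=0x6D: payload=0x6D=109, contrib = 109<<7 = 13952; acc -> 14023, shift -> 14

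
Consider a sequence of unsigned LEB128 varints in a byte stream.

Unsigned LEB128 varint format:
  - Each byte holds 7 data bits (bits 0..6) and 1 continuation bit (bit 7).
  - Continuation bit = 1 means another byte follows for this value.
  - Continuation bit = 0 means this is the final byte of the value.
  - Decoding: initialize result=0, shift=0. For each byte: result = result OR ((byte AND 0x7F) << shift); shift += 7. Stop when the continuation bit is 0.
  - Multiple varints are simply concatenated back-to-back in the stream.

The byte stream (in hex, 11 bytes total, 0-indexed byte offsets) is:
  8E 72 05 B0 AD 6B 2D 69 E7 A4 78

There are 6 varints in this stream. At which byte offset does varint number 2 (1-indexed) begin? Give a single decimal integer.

  byte[0]=0x8E cont=1 payload=0x0E=14: acc |= 14<<0 -> acc=14 shift=7
  byte[1]=0x72 cont=0 payload=0x72=114: acc |= 114<<7 -> acc=14606 shift=14 [end]
Varint 1: bytes[0:2] = 8E 72 -> value 14606 (2 byte(s))
  byte[2]=0x05 cont=0 payload=0x05=5: acc |= 5<<0 -> acc=5 shift=7 [end]
Varint 2: bytes[2:3] = 05 -> value 5 (1 byte(s))
  byte[3]=0xB0 cont=1 payload=0x30=48: acc |= 48<<0 -> acc=48 shift=7
  byte[4]=0xAD cont=1 payload=0x2D=45: acc |= 45<<7 -> acc=5808 shift=14
  byte[5]=0x6B cont=0 payload=0x6B=107: acc |= 107<<14 -> acc=1758896 shift=21 [end]
Varint 3: bytes[3:6] = B0 AD 6B -> value 1758896 (3 byte(s))
  byte[6]=0x2D cont=0 payload=0x2D=45: acc |= 45<<0 -> acc=45 shift=7 [end]
Varint 4: bytes[6:7] = 2D -> value 45 (1 byte(s))
  byte[7]=0x69 cont=0 payload=0x69=105: acc |= 105<<0 -> acc=105 shift=7 [end]
Varint 5: bytes[7:8] = 69 -> value 105 (1 byte(s))
  byte[8]=0xE7 cont=1 payload=0x67=103: acc |= 103<<0 -> acc=103 shift=7
  byte[9]=0xA4 cont=1 payload=0x24=36: acc |= 36<<7 -> acc=4711 shift=14
  byte[10]=0x78 cont=0 payload=0x78=120: acc |= 120<<14 -> acc=1970791 shift=21 [end]
Varint 6: bytes[8:11] = E7 A4 78 -> value 1970791 (3 byte(s))

Answer: 2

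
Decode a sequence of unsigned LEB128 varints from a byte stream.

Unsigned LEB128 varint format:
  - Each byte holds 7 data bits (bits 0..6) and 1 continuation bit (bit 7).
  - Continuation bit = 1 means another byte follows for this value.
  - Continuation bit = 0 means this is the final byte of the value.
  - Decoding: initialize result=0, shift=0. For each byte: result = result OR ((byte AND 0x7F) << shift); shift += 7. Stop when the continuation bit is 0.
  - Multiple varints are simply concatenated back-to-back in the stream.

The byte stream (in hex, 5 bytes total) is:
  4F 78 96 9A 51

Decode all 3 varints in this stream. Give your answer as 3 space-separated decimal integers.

Answer: 79 120 1330454

Derivation:
  byte[0]=0x4F cont=0 payload=0x4F=79: acc |= 79<<0 -> acc=79 shift=7 [end]
Varint 1: bytes[0:1] = 4F -> value 79 (1 byte(s))
  byte[1]=0x78 cont=0 payload=0x78=120: acc |= 120<<0 -> acc=120 shift=7 [end]
Varint 2: bytes[1:2] = 78 -> value 120 (1 byte(s))
  byte[2]=0x96 cont=1 payload=0x16=22: acc |= 22<<0 -> acc=22 shift=7
  byte[3]=0x9A cont=1 payload=0x1A=26: acc |= 26<<7 -> acc=3350 shift=14
  byte[4]=0x51 cont=0 payload=0x51=81: acc |= 81<<14 -> acc=1330454 shift=21 [end]
Varint 3: bytes[2:5] = 96 9A 51 -> value 1330454 (3 byte(s))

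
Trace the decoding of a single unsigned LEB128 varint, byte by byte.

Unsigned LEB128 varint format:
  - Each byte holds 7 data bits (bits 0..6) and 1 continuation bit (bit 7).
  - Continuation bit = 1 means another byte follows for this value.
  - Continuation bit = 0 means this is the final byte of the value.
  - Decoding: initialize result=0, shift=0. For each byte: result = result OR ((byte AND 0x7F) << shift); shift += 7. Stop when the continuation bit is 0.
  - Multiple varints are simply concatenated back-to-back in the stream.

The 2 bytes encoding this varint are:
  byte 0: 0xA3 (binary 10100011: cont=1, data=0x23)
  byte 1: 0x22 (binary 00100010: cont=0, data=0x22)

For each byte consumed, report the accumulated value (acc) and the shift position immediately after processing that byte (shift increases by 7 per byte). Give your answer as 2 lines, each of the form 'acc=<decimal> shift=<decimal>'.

Answer: acc=35 shift=7
acc=4387 shift=14

Derivation:
byte 0=0xA3: payload=0x23=35, contrib = 35<<0 = 35; acc -> 35, shift -> 7
byte 1=0x22: payload=0x22=34, contrib = 34<<7 = 4352; acc -> 4387, shift -> 14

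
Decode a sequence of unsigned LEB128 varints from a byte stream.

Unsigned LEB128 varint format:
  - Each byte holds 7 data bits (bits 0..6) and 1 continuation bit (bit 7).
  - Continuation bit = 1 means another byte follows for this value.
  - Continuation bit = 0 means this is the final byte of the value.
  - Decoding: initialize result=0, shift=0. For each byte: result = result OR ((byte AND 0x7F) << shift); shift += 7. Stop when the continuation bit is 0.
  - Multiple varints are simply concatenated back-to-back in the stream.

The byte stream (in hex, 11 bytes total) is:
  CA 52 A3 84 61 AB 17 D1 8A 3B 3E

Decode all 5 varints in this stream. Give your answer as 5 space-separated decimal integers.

  byte[0]=0xCA cont=1 payload=0x4A=74: acc |= 74<<0 -> acc=74 shift=7
  byte[1]=0x52 cont=0 payload=0x52=82: acc |= 82<<7 -> acc=10570 shift=14 [end]
Varint 1: bytes[0:2] = CA 52 -> value 10570 (2 byte(s))
  byte[2]=0xA3 cont=1 payload=0x23=35: acc |= 35<<0 -> acc=35 shift=7
  byte[3]=0x84 cont=1 payload=0x04=4: acc |= 4<<7 -> acc=547 shift=14
  byte[4]=0x61 cont=0 payload=0x61=97: acc |= 97<<14 -> acc=1589795 shift=21 [end]
Varint 2: bytes[2:5] = A3 84 61 -> value 1589795 (3 byte(s))
  byte[5]=0xAB cont=1 payload=0x2B=43: acc |= 43<<0 -> acc=43 shift=7
  byte[6]=0x17 cont=0 payload=0x17=23: acc |= 23<<7 -> acc=2987 shift=14 [end]
Varint 3: bytes[5:7] = AB 17 -> value 2987 (2 byte(s))
  byte[7]=0xD1 cont=1 payload=0x51=81: acc |= 81<<0 -> acc=81 shift=7
  byte[8]=0x8A cont=1 payload=0x0A=10: acc |= 10<<7 -> acc=1361 shift=14
  byte[9]=0x3B cont=0 payload=0x3B=59: acc |= 59<<14 -> acc=968017 shift=21 [end]
Varint 4: bytes[7:10] = D1 8A 3B -> value 968017 (3 byte(s))
  byte[10]=0x3E cont=0 payload=0x3E=62: acc |= 62<<0 -> acc=62 shift=7 [end]
Varint 5: bytes[10:11] = 3E -> value 62 (1 byte(s))

Answer: 10570 1589795 2987 968017 62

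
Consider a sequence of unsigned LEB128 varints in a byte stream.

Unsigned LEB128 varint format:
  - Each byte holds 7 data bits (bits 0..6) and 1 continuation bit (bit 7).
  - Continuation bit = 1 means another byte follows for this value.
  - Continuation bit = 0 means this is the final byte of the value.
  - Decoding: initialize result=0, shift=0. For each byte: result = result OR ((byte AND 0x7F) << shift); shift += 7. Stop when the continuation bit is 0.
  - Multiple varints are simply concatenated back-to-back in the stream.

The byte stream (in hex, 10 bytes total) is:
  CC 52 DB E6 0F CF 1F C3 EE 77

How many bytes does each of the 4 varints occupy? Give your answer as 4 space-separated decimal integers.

Answer: 2 3 2 3

Derivation:
  byte[0]=0xCC cont=1 payload=0x4C=76: acc |= 76<<0 -> acc=76 shift=7
  byte[1]=0x52 cont=0 payload=0x52=82: acc |= 82<<7 -> acc=10572 shift=14 [end]
Varint 1: bytes[0:2] = CC 52 -> value 10572 (2 byte(s))
  byte[2]=0xDB cont=1 payload=0x5B=91: acc |= 91<<0 -> acc=91 shift=7
  byte[3]=0xE6 cont=1 payload=0x66=102: acc |= 102<<7 -> acc=13147 shift=14
  byte[4]=0x0F cont=0 payload=0x0F=15: acc |= 15<<14 -> acc=258907 shift=21 [end]
Varint 2: bytes[2:5] = DB E6 0F -> value 258907 (3 byte(s))
  byte[5]=0xCF cont=1 payload=0x4F=79: acc |= 79<<0 -> acc=79 shift=7
  byte[6]=0x1F cont=0 payload=0x1F=31: acc |= 31<<7 -> acc=4047 shift=14 [end]
Varint 3: bytes[5:7] = CF 1F -> value 4047 (2 byte(s))
  byte[7]=0xC3 cont=1 payload=0x43=67: acc |= 67<<0 -> acc=67 shift=7
  byte[8]=0xEE cont=1 payload=0x6E=110: acc |= 110<<7 -> acc=14147 shift=14
  byte[9]=0x77 cont=0 payload=0x77=119: acc |= 119<<14 -> acc=1963843 shift=21 [end]
Varint 4: bytes[7:10] = C3 EE 77 -> value 1963843 (3 byte(s))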